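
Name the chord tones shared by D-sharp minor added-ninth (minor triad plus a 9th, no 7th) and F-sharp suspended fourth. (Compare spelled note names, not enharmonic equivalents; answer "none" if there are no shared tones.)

F-sharp

D-sharp minor added-ninth = D-sharp, F-sharp, A-sharp, E-sharp.
F-sharp suspended fourth = F-sharp, B, C-sharp.
Shared: F-sharp.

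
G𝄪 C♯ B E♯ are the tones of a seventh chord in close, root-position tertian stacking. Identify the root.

C♯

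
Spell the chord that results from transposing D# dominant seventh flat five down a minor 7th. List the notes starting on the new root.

E-sharp G-double-sharp B D-sharp

A minor 7th down from D-sharp is E-sharp, so the new chord is E-sharp dominant seventh flat five.
- root: E-sharp
- major 3rd: G-double-sharp
- diminished 5th: B
- minor 7th: D-sharp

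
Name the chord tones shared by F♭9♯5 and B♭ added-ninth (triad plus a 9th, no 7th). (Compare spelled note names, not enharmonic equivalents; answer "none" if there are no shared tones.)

C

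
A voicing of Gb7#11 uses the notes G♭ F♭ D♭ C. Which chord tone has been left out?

The full Gb7#11 chord is G♭, B♭, D♭, F♭, C.
Comparing with the voicing, the major 3rd (3rd) — B♭ — is absent.

B♭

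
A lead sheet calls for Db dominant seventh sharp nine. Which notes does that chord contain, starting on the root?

D♭, F, A♭, C♭, E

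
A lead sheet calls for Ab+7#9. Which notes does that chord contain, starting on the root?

Ab C E Gb B

Ab+7#9: dominant seventh sharp nine sharp five on Ab.
Ab — root
C — major 3rd
E — augmented 5th
Gb — minor 7th
B — augmented 9th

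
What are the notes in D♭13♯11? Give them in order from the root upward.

Db  F  Ab  Cb  Eb  G  Bb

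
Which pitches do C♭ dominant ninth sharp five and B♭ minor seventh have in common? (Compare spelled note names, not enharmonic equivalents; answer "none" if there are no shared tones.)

C♭ dominant ninth sharp five = C-flat, E-flat, G, B-double-flat, D-flat.
B♭ minor seventh = B-flat, D-flat, F, A-flat.
Shared: D-flat.

D-flat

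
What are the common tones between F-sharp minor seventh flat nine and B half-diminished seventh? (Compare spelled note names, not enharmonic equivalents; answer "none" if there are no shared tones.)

F-sharp minor seventh flat nine: F-sharp A C-sharp E G
B half-diminished seventh: B D F A
Common to both → A.

A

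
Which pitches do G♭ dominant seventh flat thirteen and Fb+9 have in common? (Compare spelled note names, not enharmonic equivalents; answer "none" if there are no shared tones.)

Gb, Fb, Ebb

G♭ dominant seventh flat thirteen: Gb Bb Db Fb Ebb
Fb+9: Fb Ab C Ebb Gb
Common to both → Gb, Fb, Ebb.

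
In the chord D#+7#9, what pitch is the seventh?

Root of D#+7#9 = D#. The 7th is a minor 7th: D# up a minor 7th → C#.

C#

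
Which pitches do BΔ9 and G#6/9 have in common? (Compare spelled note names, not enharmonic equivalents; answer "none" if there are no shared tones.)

D# – A#

BΔ9: B D# F# A# C#
G#6/9: G# B# D# E# A#
Common to both → D#, A#.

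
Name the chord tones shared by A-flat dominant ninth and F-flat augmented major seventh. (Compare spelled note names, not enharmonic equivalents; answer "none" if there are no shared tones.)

A-flat dominant ninth: A-flat C E-flat G-flat B-flat
F-flat augmented major seventh: F-flat A-flat C E-flat
Common to both → A-flat, C, E-flat.

A-flat, C, E-flat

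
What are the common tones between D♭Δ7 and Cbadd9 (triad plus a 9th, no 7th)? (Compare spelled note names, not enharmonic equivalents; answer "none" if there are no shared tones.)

D♭Δ7: Db F Ab C
Cbadd9: Cb Eb Gb Db
Common to both → Db.

Db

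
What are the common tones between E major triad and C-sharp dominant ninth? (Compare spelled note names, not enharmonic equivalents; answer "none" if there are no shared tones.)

G-sharp, B

E major triad: E G-sharp B
C-sharp dominant ninth: C-sharp E-sharp G-sharp B D-sharp
Common to both → G-sharp, B.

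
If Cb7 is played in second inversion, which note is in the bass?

Gb

Cb7 in root position is Cb–Eb–Gb–Bbb.
Second inversion places the fifth in the bass, which is Gb.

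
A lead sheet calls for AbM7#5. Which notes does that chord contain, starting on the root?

Root Ab, quality augmented major seventh:
root → Ab
3rd (major 3rd) → C
5th (augmented 5th) → E
7th (major 7th) → G

Ab C E G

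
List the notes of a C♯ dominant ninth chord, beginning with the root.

C-sharp – E-sharp – G-sharp – B – D-sharp

Root C-sharp, quality dominant ninth:
C-sharp — root
E-sharp — major 3rd
G-sharp — perfect 5th
B — minor 7th
D-sharp — major 9th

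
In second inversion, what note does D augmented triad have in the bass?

A-sharp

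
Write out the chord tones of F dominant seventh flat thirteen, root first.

F dominant seventh flat thirteen is a dominant seventh flat thirteen built on F.
- root: F
- major 3rd: A
- perfect 5th: C
- minor 7th: E-flat
- minor 13th: D-flat

F A C E-flat D-flat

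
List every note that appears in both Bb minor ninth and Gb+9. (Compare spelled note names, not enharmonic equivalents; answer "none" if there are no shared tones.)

Bb, Ab

Bb minor ninth: Bb Db F Ab C
Gb+9: Gb Bb D Fb Ab
Common to both → Bb, Ab.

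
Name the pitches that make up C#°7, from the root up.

C#, E, G, Bb

C#°7: diminished seventh on C#.
C# — root
E — minor 3rd
G — diminished 5th
Bb — diminished 7th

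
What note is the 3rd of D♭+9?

F

D♭+9 is built on Db; its 3rd is a major 3rd above the root.
A third above D uses the letter F, and the major 3rd above Db is F.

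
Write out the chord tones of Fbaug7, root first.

Fbaug7 is an augmented seventh built on Fb.
root → Fb
3rd (major 3rd) → Ab
5th (augmented 5th) → C
7th (minor 7th) → Ebb

Fb, Ab, C, Ebb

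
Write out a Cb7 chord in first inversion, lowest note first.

In root position, Cb7 is Cb–Eb–Gb–Bbb.
First inversion puts the third (Eb) in the bass.

Eb  Gb  Bbb  Cb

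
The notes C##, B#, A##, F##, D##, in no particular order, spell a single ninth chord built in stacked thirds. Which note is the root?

Arranged so that each adjacent pair is a third by letter name: B# – D## – F## – A## – C##.
The bottom of that stack, B#, is the root (this is B# major ninth).

B#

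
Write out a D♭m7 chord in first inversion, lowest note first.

Fb, Ab, Cb, Db

D♭m7 = Db–Fb–Ab–Cb; first inversion → third (Fb) lowest.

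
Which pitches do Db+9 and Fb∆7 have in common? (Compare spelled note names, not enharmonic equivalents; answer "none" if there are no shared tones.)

Db+9: D♭ F A C♭ E♭
Fb∆7: F♭ A♭ C♭ E♭
Common to both → C♭, E♭.

C♭  E♭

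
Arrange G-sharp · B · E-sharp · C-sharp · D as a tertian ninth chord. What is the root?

C-sharp

Arranged so that each adjacent pair is a third by letter name: C-sharp – E-sharp – G-sharp – B – D.
The bottom of that stack, C-sharp, is the root (this is C-sharp dominant seventh flat nine).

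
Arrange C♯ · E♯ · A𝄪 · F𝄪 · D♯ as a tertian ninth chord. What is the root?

Stacking in thirds gives D♯ – F𝄪 – A𝄪 – C♯ – E♯, so D♯ is the root — D♯ dominant ninth sharp five.

D♯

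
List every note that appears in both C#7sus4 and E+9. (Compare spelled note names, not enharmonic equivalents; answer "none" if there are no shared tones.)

F# – G#

C#7sus4 = C#, F#, G#, B.
E+9 = E, G#, B#, D, F#.
Shared: F#, G#.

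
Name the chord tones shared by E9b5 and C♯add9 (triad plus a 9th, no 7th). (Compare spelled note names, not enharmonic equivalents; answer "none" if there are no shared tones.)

G#

E9b5: E G# Bb D F#
C♯add9: C# E# G# D#
Common to both → G#.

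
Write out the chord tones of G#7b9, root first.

Root G#, quality dominant seventh flat nine:
- root: G#
- major 3rd: B#
- perfect 5th: D#
- minor 7th: F#
- minor 9th: A

G#  B#  D#  F#  A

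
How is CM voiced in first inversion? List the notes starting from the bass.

E, G, C

CM = C–E–G; first inversion → third (E) lowest.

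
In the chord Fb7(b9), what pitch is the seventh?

Fb7(b9) is built on Fb; its 7th is a minor 7th above the root.
A seventh above F uses the letter E, and the minor 7th above Fb is Ebb.

Ebb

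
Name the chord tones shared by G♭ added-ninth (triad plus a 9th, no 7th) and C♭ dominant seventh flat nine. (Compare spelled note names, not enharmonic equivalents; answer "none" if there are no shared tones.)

G-flat

G♭ added-ninth = G-flat, B-flat, D-flat, A-flat.
C♭ dominant seventh flat nine = C-flat, E-flat, G-flat, B-double-flat, D-double-flat.
Shared: G-flat.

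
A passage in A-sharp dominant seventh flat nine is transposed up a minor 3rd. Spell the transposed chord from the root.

Transposed root: A-sharp → C-sharp (minor 3rd up). So we spell C-sharp dominant seventh flat nine:
- root: C-sharp
- major 3rd: E-sharp
- perfect 5th: G-sharp
- minor 7th: B
- minor 9th: D

C-sharp, E-sharp, G-sharp, B, D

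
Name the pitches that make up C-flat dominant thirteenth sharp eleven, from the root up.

C-flat, E-flat, G-flat, B-double-flat, D-flat, F, A-flat

C-flat dominant thirteenth sharp eleven is a dominant thirteenth sharp eleven built on C-flat.
- root: C-flat
- major 3rd: E-flat
- perfect 5th: G-flat
- minor 7th: B-double-flat
- major 9th: D-flat
- augmented 11th: F
- major 13th: A-flat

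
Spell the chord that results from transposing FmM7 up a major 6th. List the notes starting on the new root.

D – F – A – C#

F up a major 6th → D. New chord: D minor-major seventh.
D — root
F — minor 3rd
A — perfect 5th
C# — major 7th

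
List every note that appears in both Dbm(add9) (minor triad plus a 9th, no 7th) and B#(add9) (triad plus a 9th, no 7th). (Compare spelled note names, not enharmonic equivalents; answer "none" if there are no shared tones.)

none

Dbm(add9): D♭ F♭ A♭ E♭
B#(add9): B♯ D𝄪 F𝄪 C𝄪
Common to both → none.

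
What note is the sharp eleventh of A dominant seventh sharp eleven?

D♯

A dominant seventh sharp eleven is built on A; its 11th is an augmented 11th above the root.
A fourth above A uses the letter D, and the augmented 11th above A is D♯.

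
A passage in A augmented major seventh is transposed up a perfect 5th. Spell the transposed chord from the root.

A up a perfect 5th → E. New chord: E augmented major seventh.
- root: E
- major 3rd: G♯
- augmented 5th: B♯
- major 7th: D♯

E  G♯  B♯  D♯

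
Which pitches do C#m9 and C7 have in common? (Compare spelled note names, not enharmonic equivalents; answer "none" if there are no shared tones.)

E

C#m9 = C#, E, G#, B, D#.
C7 = C, E, G, Bb.
Shared: E.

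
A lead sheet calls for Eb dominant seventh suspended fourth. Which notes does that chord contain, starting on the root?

Eb dominant seventh suspended fourth: dominant seventh suspended fourth on E-flat.
root → E-flat
4th (perfect 4th) → A-flat
5th (perfect 5th) → B-flat
7th (minor 7th) → D-flat

E-flat A-flat B-flat D-flat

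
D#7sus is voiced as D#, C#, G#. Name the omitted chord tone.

The full D#7sus chord is D#, G#, A#, C#.
Comparing with the voicing, the perfect 5th (5th) — A# — is absent.

A#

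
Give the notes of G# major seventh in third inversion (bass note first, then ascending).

In root position, G# major seventh is G#–B#–D#–F##.
Third inversion puts the seventh (F##) in the bass.

F## – G# – B# – D#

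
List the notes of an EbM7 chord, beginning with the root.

EbM7: major seventh on E♭.
- root: E♭
- major 3rd: G
- perfect 5th: B♭
- major 7th: D

E♭ – G – B♭ – D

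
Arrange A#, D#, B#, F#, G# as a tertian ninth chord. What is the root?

G#

Arranged so that each adjacent pair is a third by letter name: G# – B# – D# – F# – A#.
The bottom of that stack, G#, is the root (this is G# dominant ninth).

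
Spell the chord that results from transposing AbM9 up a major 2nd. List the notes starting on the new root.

Ab up a major 2nd → Bb. New chord: Bb major ninth.
- root: Bb
- major 3rd: D
- perfect 5th: F
- major 7th: A
- major 9th: C

Bb, D, F, A, C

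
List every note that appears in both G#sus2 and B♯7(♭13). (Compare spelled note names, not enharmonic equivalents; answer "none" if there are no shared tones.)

G♯, A♯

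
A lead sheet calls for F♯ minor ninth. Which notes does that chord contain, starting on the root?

F-sharp  A  C-sharp  E  G-sharp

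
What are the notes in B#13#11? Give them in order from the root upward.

B♯, D𝄪, F𝄪, A♯, C𝄪, E𝄪, G𝄪

Root B♯, quality dominant thirteenth sharp eleven:
B♯ — root
D𝄪 — major 3rd
F𝄪 — perfect 5th
A♯ — minor 7th
C𝄪 — major 9th
E𝄪 — augmented 11th
G𝄪 — major 13th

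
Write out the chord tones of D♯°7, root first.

D♯°7: diminished seventh on D#.
D# — root
F# — minor 3rd
A — diminished 5th
C — diminished 7th

D#  F#  A  C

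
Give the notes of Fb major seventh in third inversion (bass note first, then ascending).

Fb major seventh = Fb–Ab–Cb–Eb; third inversion → seventh (Eb) lowest.

Eb, Fb, Ab, Cb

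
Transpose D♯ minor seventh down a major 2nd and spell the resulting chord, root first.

C-sharp – E – G-sharp – B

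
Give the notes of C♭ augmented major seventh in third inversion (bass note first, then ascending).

B-flat, C-flat, E-flat, G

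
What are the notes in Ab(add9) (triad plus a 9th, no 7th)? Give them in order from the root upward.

A♭ – C – E♭ – B♭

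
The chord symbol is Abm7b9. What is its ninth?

Root of Abm7b9 = Ab. The 9th is a minor 9th: Ab up a minor 9th → Bbb.

Bbb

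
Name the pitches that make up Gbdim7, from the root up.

Gb, Bbb, Dbb, Fbb

Gbdim7 is a diminished seventh built on Gb.
Root: Gb
Minor 3rd (3rd): Bbb
Diminished 5th (5th): Dbb
Diminished 7th (7th): Fbb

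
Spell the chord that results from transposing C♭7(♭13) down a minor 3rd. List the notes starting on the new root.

Transposed root: Cb → Ab (minor 3rd down). So we spell Ab dominant seventh flat thirteen:
root → Ab
3rd (major 3rd) → C
5th (perfect 5th) → Eb
7th (minor 7th) → Gb
13th (minor 13th) → Fb

Ab, C, Eb, Gb, Fb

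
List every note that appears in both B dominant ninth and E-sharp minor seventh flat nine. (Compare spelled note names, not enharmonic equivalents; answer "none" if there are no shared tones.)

B dominant ninth = B, D-sharp, F-sharp, A, C-sharp.
E-sharp minor seventh flat nine = E-sharp, G-sharp, B-sharp, D-sharp, F-sharp.
Shared: D-sharp, F-sharp.

D-sharp – F-sharp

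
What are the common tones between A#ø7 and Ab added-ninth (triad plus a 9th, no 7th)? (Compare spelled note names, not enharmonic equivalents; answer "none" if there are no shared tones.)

none

A#ø7: A# C# E G#
Ab added-ninth: Ab C Eb Bb
Common to both → none.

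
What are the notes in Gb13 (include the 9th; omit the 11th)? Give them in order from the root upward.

Gb13 is a dominant thirteenth built on Gb.
Root: Gb
Major 3rd (3rd): Bb
Perfect 5th (5th): Db
Minor 7th (7th): Fb
Major 9th (9th): Ab
Major 13th (13th): Eb

Gb Bb Db Fb Ab Eb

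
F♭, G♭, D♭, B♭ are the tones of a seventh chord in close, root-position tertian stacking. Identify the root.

Arranged so that each adjacent pair is a third by letter name: G♭ – B♭ – D♭ – F♭.
The bottom of that stack, G♭, is the root (this is G♭ dominant seventh).

G♭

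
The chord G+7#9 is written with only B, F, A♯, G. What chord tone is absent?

D♯

G+7#9 = G, B, D♯, F, A♯. The voicing lacks the 5th (augmented 5th), D♯.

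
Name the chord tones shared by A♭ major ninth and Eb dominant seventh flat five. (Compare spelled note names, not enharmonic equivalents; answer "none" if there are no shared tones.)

E-flat  G

A♭ major ninth: A-flat C E-flat G B-flat
Eb dominant seventh flat five: E-flat G B-double-flat D-flat
Common to both → E-flat, G.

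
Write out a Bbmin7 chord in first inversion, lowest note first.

Bbmin7 = Bb–Db–F–Ab; first inversion → third (Db) lowest.

Db, F, Ab, Bb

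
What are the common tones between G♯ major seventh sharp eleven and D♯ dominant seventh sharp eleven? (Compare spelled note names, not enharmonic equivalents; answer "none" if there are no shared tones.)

G♯ major seventh sharp eleven: G-sharp B-sharp D-sharp F-double-sharp C-double-sharp
D♯ dominant seventh sharp eleven: D-sharp F-double-sharp A-sharp C-sharp G-double-sharp
Common to both → D-sharp, F-double-sharp.

D-sharp  F-double-sharp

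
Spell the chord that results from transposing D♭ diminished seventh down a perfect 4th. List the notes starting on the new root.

Ab  Cb  Ebb  Gbb

Transposed root: Db → Ab (perfect 4th down). So we spell Ab diminished seventh:
root → Ab
3rd (minor 3rd) → Cb
5th (diminished 5th) → Ebb
7th (diminished 7th) → Gbb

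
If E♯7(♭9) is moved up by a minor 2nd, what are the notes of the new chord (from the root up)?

F# A# C# E G

E# up a minor 2nd → F#. New chord: F# dominant seventh flat nine.
- root: F#
- major 3rd: A#
- perfect 5th: C#
- minor 7th: E
- minor 9th: G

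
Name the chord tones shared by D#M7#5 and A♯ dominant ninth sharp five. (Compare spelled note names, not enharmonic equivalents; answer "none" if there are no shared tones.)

D#M7#5: D# F## A## C##
A♯ dominant ninth sharp five: A# C## E## G# B#
Common to both → C##.

C##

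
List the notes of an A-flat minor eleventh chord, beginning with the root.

Root A-flat, quality minor eleventh:
A-flat — root
C-flat — minor 3rd
E-flat — perfect 5th
G-flat — minor 7th
B-flat — major 9th
D-flat — perfect 11th

A-flat, C-flat, E-flat, G-flat, B-flat, D-flat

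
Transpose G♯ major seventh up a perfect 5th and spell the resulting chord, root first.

A perfect 5th up from G# is D#, so the new chord is D# major seventh.
D# — root
F## — major 3rd
A# — perfect 5th
C## — major 7th

D# – F## – A# – C##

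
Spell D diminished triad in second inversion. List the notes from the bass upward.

In root position, D diminished triad is D–F–A-flat.
Second inversion puts the fifth (A-flat) in the bass.

A-flat, D, F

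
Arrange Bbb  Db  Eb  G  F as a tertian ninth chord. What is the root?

Eb

Arranged so that each adjacent pair is a third by letter name: Eb – G – Bbb – Db – F.
The bottom of that stack, Eb, is the root (this is Eb dominant ninth flat five).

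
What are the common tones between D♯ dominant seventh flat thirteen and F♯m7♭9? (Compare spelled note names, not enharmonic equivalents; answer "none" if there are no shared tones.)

C#

D♯ dominant seventh flat thirteen = D#, F##, A#, C#, B.
F♯m7♭9 = F#, A, C#, E, G.
Shared: C#.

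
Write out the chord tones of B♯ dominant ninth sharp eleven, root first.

B-sharp, D-double-sharp, F-double-sharp, A-sharp, C-double-sharp, E-double-sharp

B♯ dominant ninth sharp eleven: dominant ninth sharp eleven on B-sharp.
Root: B-sharp
Major 3rd (3rd): D-double-sharp
Perfect 5th (5th): F-double-sharp
Minor 7th (7th): A-sharp
Major 9th (9th): C-double-sharp
Augmented 11th (11th): E-double-sharp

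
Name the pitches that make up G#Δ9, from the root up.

G#  B#  D#  F##  A#

G#Δ9: major ninth on G#.
- root: G#
- major 3rd: B#
- perfect 5th: D#
- major 7th: F##
- major 9th: A#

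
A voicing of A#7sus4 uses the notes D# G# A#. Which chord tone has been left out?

E#

A#7sus4 = A#, D#, E#, G#. The voicing lacks the 5th (perfect 5th), E#.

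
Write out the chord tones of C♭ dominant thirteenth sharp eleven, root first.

C♭ dominant thirteenth sharp eleven is a dominant thirteenth sharp eleven built on C♭.
- root: C♭
- major 3rd: E♭
- perfect 5th: G♭
- minor 7th: B𝄫
- major 9th: D♭
- augmented 11th: F
- major 13th: A♭

C♭ – E♭ – G♭ – B𝄫 – D♭ – F – A♭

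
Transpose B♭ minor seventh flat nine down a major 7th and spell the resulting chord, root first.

B-flat down a major 7th → C-flat. New chord: C-flat minor seventh flat nine.
Root: C-flat
Minor 3rd (3rd): E-double-flat
Perfect 5th (5th): G-flat
Minor 7th (7th): B-double-flat
Minor 9th (9th): D-double-flat

C-flat  E-double-flat  G-flat  B-double-flat  D-double-flat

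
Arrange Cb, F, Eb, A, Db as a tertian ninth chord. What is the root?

Arranged so that each adjacent pair is a third by letter name: Db – F – A – Cb – Eb.
The bottom of that stack, Db, is the root (this is Db dominant ninth sharp five).

Db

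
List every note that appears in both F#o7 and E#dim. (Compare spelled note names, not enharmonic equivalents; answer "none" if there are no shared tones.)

F#o7: F♯ A C E♭
E#dim: E♯ G♯ B
Common to both → none.

none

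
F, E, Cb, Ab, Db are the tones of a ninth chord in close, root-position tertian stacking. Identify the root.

Db

Arranged so that each adjacent pair is a third by letter name: Db – F – Ab – Cb – E.
The bottom of that stack, Db, is the root (this is Db dominant seventh sharp nine).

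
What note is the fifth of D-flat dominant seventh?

D-flat dominant seventh is built on D-flat; its 5th is a perfect 5th above the root.
A fifth above D uses the letter A, and the perfect 5th above D-flat is A-flat.

A-flat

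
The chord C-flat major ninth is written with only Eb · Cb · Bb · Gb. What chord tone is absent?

Db

C-flat major ninth = Cb, Eb, Gb, Bb, Db. The voicing lacks the 9th (major 9th), Db.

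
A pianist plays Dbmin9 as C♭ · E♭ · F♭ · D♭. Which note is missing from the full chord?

Dbmin9 = D♭, F♭, A♭, C♭, E♭. The voicing lacks the 5th (perfect 5th), A♭.

A♭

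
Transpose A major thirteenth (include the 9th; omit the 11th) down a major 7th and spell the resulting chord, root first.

B-flat  D  F  A  C  G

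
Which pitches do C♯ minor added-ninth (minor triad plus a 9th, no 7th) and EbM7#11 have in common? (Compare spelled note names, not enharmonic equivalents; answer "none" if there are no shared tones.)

C♯ minor added-ninth = C♯, E, G♯, D♯.
EbM7#11 = E♭, G, B♭, D, A.
Shared: none.

none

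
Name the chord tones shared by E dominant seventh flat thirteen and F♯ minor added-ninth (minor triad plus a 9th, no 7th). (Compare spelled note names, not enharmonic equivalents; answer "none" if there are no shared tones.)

G-sharp

E dominant seventh flat thirteen: E G-sharp B D C
F♯ minor added-ninth: F-sharp A C-sharp G-sharp
Common to both → G-sharp.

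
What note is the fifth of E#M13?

B#

E#M13 is built on E#; its 5th is a perfect 5th above the root.
A fifth above E uses the letter B, and the perfect 5th above E# is B#.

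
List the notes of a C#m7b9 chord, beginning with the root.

C#, E, G#, B, D

C#m7b9 is a minor seventh flat nine built on C#.
- root: C#
- minor 3rd: E
- perfect 5th: G#
- minor 7th: B
- minor 9th: D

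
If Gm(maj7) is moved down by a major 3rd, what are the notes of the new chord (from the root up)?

Transposed root: G → Eb (major 3rd down). So we spell Eb minor-major seventh:
Root: Eb
Minor 3rd (3rd): Gb
Perfect 5th (5th): Bb
Major 7th (7th): D

Eb – Gb – Bb – D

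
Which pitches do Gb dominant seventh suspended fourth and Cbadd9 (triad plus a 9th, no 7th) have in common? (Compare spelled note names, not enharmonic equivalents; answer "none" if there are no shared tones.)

Gb, Cb, Db

Gb dominant seventh suspended fourth: Gb Cb Db Fb
Cbadd9: Cb Eb Gb Db
Common to both → Gb, Cb, Db.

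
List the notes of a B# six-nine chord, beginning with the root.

Root B♯, quality six-nine:
root → B♯
3rd (major 3rd) → D𝄪
5th (perfect 5th) → F𝄪
6th (major 6th) → G𝄪
9th (major 9th) → C𝄪

B♯ D𝄪 F𝄪 G𝄪 C𝄪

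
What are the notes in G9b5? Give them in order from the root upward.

Root G, quality dominant ninth flat five:
- root: G
- major 3rd: B
- diminished 5th: Db
- minor 7th: F
- major 9th: A

G B Db F A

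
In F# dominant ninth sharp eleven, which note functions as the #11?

F# dominant ninth sharp eleven is built on F-sharp; its 11th is an augmented 11th above the root.
A fourth above F uses the letter B, and the augmented 11th above F-sharp is B-sharp.

B-sharp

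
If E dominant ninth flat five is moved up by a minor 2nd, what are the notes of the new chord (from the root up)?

E up a minor 2nd → F. New chord: F dominant ninth flat five.
Root: F
Major 3rd (3rd): A
Diminished 5th (5th): Cb
Minor 7th (7th): Eb
Major 9th (9th): G

F, A, Cb, Eb, G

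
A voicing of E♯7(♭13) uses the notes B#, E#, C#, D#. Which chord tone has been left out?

G##

E♯7(♭13) = E#, G##, B#, D#, C#. The voicing lacks the 3rd (major 3rd), G##.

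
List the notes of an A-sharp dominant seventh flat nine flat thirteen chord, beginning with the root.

Root A-sharp, quality dominant seventh flat nine flat thirteen:
A-sharp — root
C-double-sharp — major 3rd
E-sharp — perfect 5th
G-sharp — minor 7th
B — minor 9th
F-sharp — minor 13th

A-sharp  C-double-sharp  E-sharp  G-sharp  B  F-sharp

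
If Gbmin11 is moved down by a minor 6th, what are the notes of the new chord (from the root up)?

Gb down a minor 6th → Bb. New chord: Bb minor eleventh.
root → Bb
3rd (minor 3rd) → Db
5th (perfect 5th) → F
7th (minor 7th) → Ab
9th (major 9th) → C
11th (perfect 11th) → Eb

Bb, Db, F, Ab, C, Eb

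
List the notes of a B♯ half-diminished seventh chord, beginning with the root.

B-sharp  D-sharp  F-sharp  A-sharp

Root B-sharp, quality half-diminished seventh:
B-sharp — root
D-sharp — minor 3rd
F-sharp — diminished 5th
A-sharp — minor 7th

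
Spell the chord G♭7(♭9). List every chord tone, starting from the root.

Root G♭, quality dominant seventh flat nine:
Root: G♭
Major 3rd (3rd): B♭
Perfect 5th (5th): D♭
Minor 7th (7th): F♭
Minor 9th (9th): A𝄫

G♭ – B♭ – D♭ – F♭ – A𝄫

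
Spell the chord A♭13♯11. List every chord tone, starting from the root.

Ab  C  Eb  Gb  Bb  D  F

Root Ab, quality dominant thirteenth sharp eleven:
root → Ab
3rd (major 3rd) → C
5th (perfect 5th) → Eb
7th (minor 7th) → Gb
9th (major 9th) → Bb
11th (augmented 11th) → D
13th (major 13th) → F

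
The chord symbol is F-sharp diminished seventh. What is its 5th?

C

Root of F-sharp diminished seventh = F-sharp. The 5th is a diminished 5th: F-sharp up a diminished 5th → C.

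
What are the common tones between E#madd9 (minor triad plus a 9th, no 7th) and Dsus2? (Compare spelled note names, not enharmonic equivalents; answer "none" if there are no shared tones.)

none

E#madd9 = E♯, G♯, B♯, F𝄪.
Dsus2 = D, E, A.
Shared: none.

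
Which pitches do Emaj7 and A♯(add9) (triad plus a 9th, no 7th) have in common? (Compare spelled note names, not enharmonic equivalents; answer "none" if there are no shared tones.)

Emaj7 = E, G♯, B, D♯.
A♯(add9) = A♯, C𝄪, E♯, B♯.
Shared: none.

none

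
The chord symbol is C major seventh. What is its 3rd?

C major seventh is built on C; its 3rd is a major 3rd above the root.
A third above C uses the letter E, and the major 3rd above C is E.

E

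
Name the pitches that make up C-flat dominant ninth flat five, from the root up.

C♭  E♭  G𝄫  B𝄫  D♭

C-flat dominant ninth flat five is a dominant ninth flat five built on C♭.
C♭ — root
E♭ — major 3rd
G𝄫 — diminished 5th
B𝄫 — minor 7th
D♭ — major 9th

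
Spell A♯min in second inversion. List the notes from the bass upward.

E#, A#, C#

In root position, A♯min is A#–C#–E#.
Second inversion puts the fifth (E#) in the bass.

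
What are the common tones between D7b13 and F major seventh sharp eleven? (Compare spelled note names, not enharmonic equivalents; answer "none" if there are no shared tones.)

A  C

D7b13: D F# A C Bb
F major seventh sharp eleven: F A C E B
Common to both → A, C.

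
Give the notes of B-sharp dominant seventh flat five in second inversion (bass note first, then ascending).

In root position, B-sharp dominant seventh flat five is B#–D##–F#–A#.
Second inversion puts the fifth (F#) in the bass.

F#, A#, B#, D##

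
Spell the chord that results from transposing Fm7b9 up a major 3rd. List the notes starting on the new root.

A major 3rd up from F is A, so the new chord is A minor seventh flat nine.
root → A
3rd (minor 3rd) → C
5th (perfect 5th) → E
7th (minor 7th) → G
9th (minor 9th) → Bb

A, C, E, G, Bb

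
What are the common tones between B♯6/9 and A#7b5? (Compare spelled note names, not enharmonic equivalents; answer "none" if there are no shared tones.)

B♯6/9: B♯ D𝄪 F𝄪 G𝄪 C𝄪
A#7b5: A♯ C𝄪 E G♯
Common to both → C𝄪.

C𝄪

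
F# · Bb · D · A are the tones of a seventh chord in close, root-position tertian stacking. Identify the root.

Bb

Arranged so that each adjacent pair is a third by letter name: Bb – D – F# – A.
The bottom of that stack, Bb, is the root (this is Bb augmented major seventh).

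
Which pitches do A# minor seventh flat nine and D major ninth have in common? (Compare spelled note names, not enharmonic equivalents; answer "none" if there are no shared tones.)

A# minor seventh flat nine = A♯, C♯, E♯, G♯, B.
D major ninth = D, F♯, A, C♯, E.
Shared: C♯.

C♯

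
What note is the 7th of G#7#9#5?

G#7#9#5 is built on G♯; its 7th is a minor 7th above the root.
A seventh above G uses the letter F, and the minor 7th above G♯ is F♯.

F♯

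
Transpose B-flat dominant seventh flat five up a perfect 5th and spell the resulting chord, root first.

Transposed root: B♭ → F (perfect 5th up). So we spell F dominant seventh flat five:
root → F
3rd (major 3rd) → A
5th (diminished 5th) → C♭
7th (minor 7th) → E♭

F, A, C♭, E♭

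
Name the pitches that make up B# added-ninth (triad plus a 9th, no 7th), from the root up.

B#  D##  F##  C##

Root B#, quality added-ninth:
Root: B#
Major 3rd (3rd): D##
Perfect 5th (5th): F##
Major 9th (9th): C##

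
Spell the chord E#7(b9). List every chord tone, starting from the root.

E#7(b9): dominant seventh flat nine on E#.
- root: E#
- major 3rd: G##
- perfect 5th: B#
- minor 7th: D#
- minor 9th: F#

E#, G##, B#, D#, F#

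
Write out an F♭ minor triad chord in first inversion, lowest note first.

A-double-flat – C-flat – F-flat

F♭ minor triad = F-flat–A-double-flat–C-flat; first inversion → third (A-double-flat) lowest.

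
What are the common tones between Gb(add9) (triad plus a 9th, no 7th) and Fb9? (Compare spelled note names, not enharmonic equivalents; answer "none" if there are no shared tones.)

Gb(add9) = G♭, B♭, D♭, A♭.
Fb9 = F♭, A♭, C♭, E𝄫, G♭.
Shared: G♭, A♭.

G♭, A♭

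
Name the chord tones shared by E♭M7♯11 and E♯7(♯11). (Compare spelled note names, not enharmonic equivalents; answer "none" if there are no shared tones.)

none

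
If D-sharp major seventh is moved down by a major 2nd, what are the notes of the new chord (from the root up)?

Transposed root: D-sharp → C-sharp (major 2nd down). So we spell C-sharp major seventh:
Root: C-sharp
Major 3rd (3rd): E-sharp
Perfect 5th (5th): G-sharp
Major 7th (7th): B-sharp

C-sharp  E-sharp  G-sharp  B-sharp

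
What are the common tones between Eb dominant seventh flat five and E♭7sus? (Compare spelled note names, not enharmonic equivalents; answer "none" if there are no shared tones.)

Eb dominant seventh flat five = Eb, G, Bbb, Db.
E♭7sus = Eb, Ab, Bb, Db.
Shared: Eb, Db.

Eb – Db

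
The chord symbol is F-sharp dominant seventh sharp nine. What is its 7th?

Root of F-sharp dominant seventh sharp nine = F-sharp. The 7th is a minor 7th: F-sharp up a minor 7th → E.

E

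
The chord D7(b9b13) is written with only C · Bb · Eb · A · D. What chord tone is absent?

F#

D7(b9b13) = D, F#, A, C, Eb, Bb. The voicing lacks the 3rd (major 3rd), F#.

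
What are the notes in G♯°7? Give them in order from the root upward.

G♯°7: diminished seventh on G#.
G# — root
B — minor 3rd
D — diminished 5th
F — diminished 7th

G#  B  D  F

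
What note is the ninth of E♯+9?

Root of E♯+9 = E#. The 9th is a major 9th: E# up a major 9th → F##.

F##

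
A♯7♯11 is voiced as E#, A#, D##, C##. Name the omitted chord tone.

A♯7♯11 = A#, C##, E#, G#, D##. The voicing lacks the 7th (minor 7th), G#.

G#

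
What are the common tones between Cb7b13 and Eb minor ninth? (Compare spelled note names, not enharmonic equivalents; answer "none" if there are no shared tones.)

Eb  Gb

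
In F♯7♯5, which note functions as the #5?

F♯7♯5 is built on F♯; its 5th is an augmented 5th above the root.
A fifth above F uses the letter C, and the augmented 5th above F♯ is C𝄪.

C𝄪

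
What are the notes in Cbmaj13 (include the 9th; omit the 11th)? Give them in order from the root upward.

C♭  E♭  G♭  B♭  D♭  A♭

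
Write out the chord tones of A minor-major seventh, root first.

A minor-major seventh is a minor-major seventh built on A.
- root: A
- minor 3rd: C
- perfect 5th: E
- major 7th: G#

A, C, E, G#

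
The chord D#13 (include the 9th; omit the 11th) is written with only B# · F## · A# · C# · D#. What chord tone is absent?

E#

The full D#13 chord is D#, F##, A#, C#, E#, B#.
Comparing with the voicing, the major 9th (9th) — E# — is absent.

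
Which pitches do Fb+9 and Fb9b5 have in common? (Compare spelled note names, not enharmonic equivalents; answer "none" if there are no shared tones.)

Fb+9 = Fb, Ab, C, Ebb, Gb.
Fb9b5 = Fb, Ab, Cbb, Ebb, Gb.
Shared: Fb, Ab, Ebb, Gb.

Fb, Ab, Ebb, Gb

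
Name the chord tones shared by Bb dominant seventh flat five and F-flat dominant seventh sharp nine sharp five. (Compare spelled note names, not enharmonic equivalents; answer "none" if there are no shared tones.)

F-flat A-flat

Bb dominant seventh flat five = B-flat, D, F-flat, A-flat.
F-flat dominant seventh sharp nine sharp five = F-flat, A-flat, C, E-double-flat, G.
Shared: F-flat, A-flat.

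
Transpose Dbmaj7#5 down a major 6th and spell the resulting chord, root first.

Fb, Ab, C, Eb

Db down a major 6th → Fb. New chord: Fb augmented major seventh.
root → Fb
3rd (major 3rd) → Ab
5th (augmented 5th) → C
7th (major 7th) → Eb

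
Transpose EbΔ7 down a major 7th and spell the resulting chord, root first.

F♭, A♭, C♭, E♭

E♭ down a major 7th → F♭. New chord: F♭ major seventh.
F♭ — root
A♭ — major 3rd
C♭ — perfect 5th
E♭ — major 7th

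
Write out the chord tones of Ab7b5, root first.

A♭, C, E𝄫, G♭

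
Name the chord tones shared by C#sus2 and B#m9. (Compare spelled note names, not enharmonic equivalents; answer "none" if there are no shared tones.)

D♯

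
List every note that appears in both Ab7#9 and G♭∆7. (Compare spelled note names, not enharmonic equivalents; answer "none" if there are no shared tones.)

Ab7#9 = A♭, C, E♭, G♭, B.
G♭∆7 = G♭, B♭, D♭, F.
Shared: G♭.

G♭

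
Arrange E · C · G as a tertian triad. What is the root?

C

Arranged so that each adjacent pair is a third by letter name: C – E – G.
The bottom of that stack, C, is the root (this is C major triad).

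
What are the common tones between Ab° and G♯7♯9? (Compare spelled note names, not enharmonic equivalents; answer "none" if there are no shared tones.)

Ab°: Ab Cb Ebb
G♯7♯9: G# B# D# F# A##
Common to both → none.

none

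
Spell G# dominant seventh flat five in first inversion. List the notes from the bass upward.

B# – D – F# – G#

G# dominant seventh flat five = G#–B#–D–F#; first inversion → third (B#) lowest.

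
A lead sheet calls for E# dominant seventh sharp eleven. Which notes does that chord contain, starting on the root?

E-sharp G-double-sharp B-sharp D-sharp A-double-sharp

E# dominant seventh sharp eleven: dominant seventh sharp eleven on E-sharp.
Root: E-sharp
Major 3rd (3rd): G-double-sharp
Perfect 5th (5th): B-sharp
Minor 7th (7th): D-sharp
Augmented 11th (11th): A-double-sharp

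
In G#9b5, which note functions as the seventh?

F♯

G#9b5 is built on G♯; its 7th is a minor 7th above the root.
A seventh above G uses the letter F, and the minor 7th above G♯ is F♯.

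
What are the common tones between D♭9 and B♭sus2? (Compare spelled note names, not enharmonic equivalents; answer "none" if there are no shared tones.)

D♭9: D♭ F A♭ C♭ E♭
B♭sus2: B♭ C F
Common to both → F.

F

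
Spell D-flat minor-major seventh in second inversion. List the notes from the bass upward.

Ab C Db Fb

D-flat minor-major seventh = Db–Fb–Ab–C; second inversion → fifth (Ab) lowest.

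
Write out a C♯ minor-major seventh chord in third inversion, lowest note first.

In root position, C♯ minor-major seventh is C-sharp–E–G-sharp–B-sharp.
Third inversion puts the seventh (B-sharp) in the bass.

B-sharp – C-sharp – E – G-sharp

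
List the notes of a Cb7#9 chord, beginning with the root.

Cb7#9: dominant seventh sharp nine on Cb.
root → Cb
3rd (major 3rd) → Eb
5th (perfect 5th) → Gb
7th (minor 7th) → Bbb
9th (augmented 9th) → D

Cb  Eb  Gb  Bbb  D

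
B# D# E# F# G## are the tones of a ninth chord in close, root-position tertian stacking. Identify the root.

E#

Stacking in thirds gives E# – G## – B# – D# – F#, so E# is the root — E# dominant seventh flat nine.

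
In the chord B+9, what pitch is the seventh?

A

B+9 is built on B; its 7th is a minor 7th above the root.
A seventh above B uses the letter A, and the minor 7th above B is A.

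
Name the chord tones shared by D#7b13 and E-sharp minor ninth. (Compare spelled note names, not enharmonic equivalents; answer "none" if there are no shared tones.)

D#7b13 = D♯, F𝄪, A♯, C♯, B.
E-sharp minor ninth = E♯, G♯, B♯, D♯, F𝄪.
Shared: D♯, F𝄪.

D♯ – F𝄪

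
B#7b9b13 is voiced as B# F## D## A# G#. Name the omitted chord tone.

C#

The full B#7b9b13 chord is B#, D##, F##, A#, C#, G#.
Comparing with the voicing, the minor 9th (9th) — C# — is absent.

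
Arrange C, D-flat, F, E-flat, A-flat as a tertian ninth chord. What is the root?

Arranged so that each adjacent pair is a third by letter name: D-flat – F – A-flat – C – E-flat.
The bottom of that stack, D-flat, is the root (this is D-flat major ninth).

D-flat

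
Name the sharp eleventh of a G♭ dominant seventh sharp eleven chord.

C

G♭ dominant seventh sharp eleven is built on G-flat; its 11th is an augmented 11th above the root.
A fourth above G uses the letter C, and the augmented 11th above G-flat is C.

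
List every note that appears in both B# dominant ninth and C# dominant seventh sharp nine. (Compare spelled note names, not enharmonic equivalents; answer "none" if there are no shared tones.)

D##

B# dominant ninth = B#, D##, F##, A#, C##.
C# dominant seventh sharp nine = C#, E#, G#, B, D##.
Shared: D##.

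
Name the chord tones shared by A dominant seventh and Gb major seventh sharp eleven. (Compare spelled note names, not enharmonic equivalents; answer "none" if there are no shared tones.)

A dominant seventh = A, C-sharp, E, G.
Gb major seventh sharp eleven = G-flat, B-flat, D-flat, F, C.
Shared: none.

none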